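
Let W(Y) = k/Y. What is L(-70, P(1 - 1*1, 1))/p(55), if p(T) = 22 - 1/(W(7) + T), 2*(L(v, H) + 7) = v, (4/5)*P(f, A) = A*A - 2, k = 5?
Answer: -16380/8573 ≈ -1.9107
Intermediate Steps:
W(Y) = 5/Y
P(f, A) = -5/2 + 5*A**2/4 (P(f, A) = 5*(A*A - 2)/4 = 5*(A**2 - 2)/4 = 5*(-2 + A**2)/4 = -5/2 + 5*A**2/4)
L(v, H) = -7 + v/2
p(T) = 22 - 1/(5/7 + T)
L(-70, P(1 - 1*1, 1))/p(55) = (-7 + (1/2)*(-70))/(((103 + 154*55)/(5 + 7*55))) = (-7 - 35)/(((103 + 8470)/(5 + 385))) = -42/(8573/390) = -42/((1/390)*8573) = -42/8573/390 = -42*390/8573 = -16380/8573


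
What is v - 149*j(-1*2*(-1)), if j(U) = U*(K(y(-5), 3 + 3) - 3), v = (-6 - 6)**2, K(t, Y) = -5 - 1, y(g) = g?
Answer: 2826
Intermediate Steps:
K(t, Y) = -6
v = 144 (v = (-12)**2 = 144)
j(U) = -9*U (j(U) = U*(-6 - 3) = U*(-9) = -9*U)
v - 149*j(-1*2*(-1)) = 144 - (-1341)*-1*2*(-1) = 144 - (-1341)*(-2*(-1)) = 144 - (-1341)*2 = 144 - 149*(-18) = 144 + 2682 = 2826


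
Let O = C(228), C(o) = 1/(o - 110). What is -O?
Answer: -1/118 ≈ -0.0084746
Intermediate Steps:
C(o) = 1/(-110 + o)
O = 1/118 (O = 1/(-110 + 228) = 1/118 ≈ 0.0084746)
-O = -1*1/118 = -1/118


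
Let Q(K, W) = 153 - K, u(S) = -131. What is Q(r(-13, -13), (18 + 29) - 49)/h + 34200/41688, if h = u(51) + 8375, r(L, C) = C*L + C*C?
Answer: 1269595/1591092 ≈ 0.79794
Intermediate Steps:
r(L, C) = C**2 + C*L (r(L, C) = C*L + C**2 = C**2 + C*L)
h = 8244 (h = -131 + 8375 = 8244)
Q(r(-13, -13), (18 + 29) - 49)/h + 34200/41688 = (153 - (-13)*(-13 - 13))/8244 + 34200/41688 = (153 - (-13)*(-26))*(1/8244) + 34200*(1/41688) = (153 - 1*338)*(1/8244) + 475/579 = (153 - 338)*(1/8244) + 475/579 = -185*1/8244 + 475/579 = -185/8244 + 475/579 = 1269595/1591092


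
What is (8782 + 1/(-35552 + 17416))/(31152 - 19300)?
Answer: 159270351/214947872 ≈ 0.74097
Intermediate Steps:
(8782 + 1/(-35552 + 17416))/(31152 - 19300) = (8782 + 1/(-18136))/11852 = (8782 - 1/18136)*(1/11852) = (159270351/18136)*(1/11852) = 159270351/214947872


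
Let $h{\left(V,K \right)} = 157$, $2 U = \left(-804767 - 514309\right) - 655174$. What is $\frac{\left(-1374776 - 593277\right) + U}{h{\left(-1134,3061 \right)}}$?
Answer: $- \frac{2955178}{157} \approx -18823.0$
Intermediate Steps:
$U = -987125$ ($U = \frac{\left(-804767 - 514309\right) - 655174}{2} = \frac{-1319076 - 655174}{2} = \frac{1}{2} \left(-1974250\right) = -987125$)
$\frac{\left(-1374776 - 593277\right) + U}{h{\left(-1134,3061 \right)}} = \frac{\left(-1374776 - 593277\right) - 987125}{157} = \left(-1968053 - 987125\right) \frac{1}{157} = \left(-2955178\right) \frac{1}{157} = - \frac{2955178}{157}$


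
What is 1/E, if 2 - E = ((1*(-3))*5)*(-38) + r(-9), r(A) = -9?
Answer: -1/559 ≈ -0.0017889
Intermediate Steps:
E = -559 (E = 2 - (((1*(-3))*5)*(-38) - 9) = 2 - (-3*5*(-38) - 9) = 2 - (-15*(-38) - 9) = 2 - (570 - 9) = 2 - 1*561 = 2 - 561 = -559)
1/E = 1/(-559) = -1/559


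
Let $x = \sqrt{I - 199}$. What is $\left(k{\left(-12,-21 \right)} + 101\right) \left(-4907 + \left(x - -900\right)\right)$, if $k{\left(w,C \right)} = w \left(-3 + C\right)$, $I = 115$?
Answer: $-1558723 + 778 i \sqrt{21} \approx -1.5587 \cdot 10^{6} + 3565.2 i$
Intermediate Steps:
$x = 2 i \sqrt{21}$ ($x = \sqrt{115 - 199} = \sqrt{-84} = 2 i \sqrt{21} \approx 9.1651 i$)
$\left(k{\left(-12,-21 \right)} + 101\right) \left(-4907 + \left(x - -900\right)\right) = \left(- 12 \left(-3 - 21\right) + 101\right) \left(-4907 + \left(2 i \sqrt{21} - -900\right)\right) = \left(\left(-12\right) \left(-24\right) + 101\right) \left(-4907 + \left(2 i \sqrt{21} + 900\right)\right) = \left(288 + 101\right) \left(-4907 + \left(900 + 2 i \sqrt{21}\right)\right) = 389 \left(-4007 + 2 i \sqrt{21}\right) = -1558723 + 778 i \sqrt{21}$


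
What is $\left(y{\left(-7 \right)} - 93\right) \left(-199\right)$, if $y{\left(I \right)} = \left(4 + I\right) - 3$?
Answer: $19701$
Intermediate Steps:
$y{\left(I \right)} = 1 + I$
$\left(y{\left(-7 \right)} - 93\right) \left(-199\right) = \left(\left(1 - 7\right) - 93\right) \left(-199\right) = \left(-6 - 93\right) \left(-199\right) = \left(-99\right) \left(-199\right) = 19701$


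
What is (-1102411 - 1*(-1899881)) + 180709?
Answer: 978179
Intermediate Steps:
(-1102411 - 1*(-1899881)) + 180709 = (-1102411 + 1899881) + 180709 = 797470 + 180709 = 978179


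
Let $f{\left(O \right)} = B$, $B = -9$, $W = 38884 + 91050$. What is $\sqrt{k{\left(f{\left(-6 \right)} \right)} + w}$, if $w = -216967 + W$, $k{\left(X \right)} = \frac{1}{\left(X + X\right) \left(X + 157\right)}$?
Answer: $\frac{i \sqrt{17157337562}}{444} \approx 295.01 i$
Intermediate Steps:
$W = 129934$
$f{\left(O \right)} = -9$
$k{\left(X \right)} = \frac{1}{2 X \left(157 + X\right)}$
$w = -87033$ ($w = -216967 + 129934 = -87033$)
$\sqrt{k{\left(f{\left(-6 \right)} \right)} + w} = \sqrt{\frac{1}{2 \left(-9\right) \left(157 - 9\right)} - 87033} = \sqrt{\frac{1}{2} \left(- \frac{1}{9}\right) \frac{1}{148} - 87033} = \sqrt{- \frac{1}{2664} - 87033} = \sqrt{- \frac{231855913}{2664}} = \frac{i \sqrt{17157337562}}{444}$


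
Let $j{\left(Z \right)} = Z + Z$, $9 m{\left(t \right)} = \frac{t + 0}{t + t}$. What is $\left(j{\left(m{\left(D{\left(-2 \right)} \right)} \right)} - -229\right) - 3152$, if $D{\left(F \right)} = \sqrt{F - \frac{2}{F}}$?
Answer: $- \frac{26306}{9} \approx -2922.9$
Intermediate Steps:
$m{\left(t \right)} = \frac{1}{18}$ ($m{\left(t \right)} = \frac{\left(t + 0\right) \frac{1}{t + t}}{9} = \frac{t \frac{1}{2 t}}{9} = \frac{1}{9} \cdot \frac{1}{2} = \frac{1}{18}$)
$j{\left(Z \right)} = 2 Z$
$\left(j{\left(m{\left(D{\left(-2 \right)} \right)} \right)} - -229\right) - 3152 = \left(2 \cdot \frac{1}{18} - -229\right) - 3152 = \left(\frac{1}{9} + 229\right) - 3152 = \frac{2062}{9} - 3152 = - \frac{26306}{9}$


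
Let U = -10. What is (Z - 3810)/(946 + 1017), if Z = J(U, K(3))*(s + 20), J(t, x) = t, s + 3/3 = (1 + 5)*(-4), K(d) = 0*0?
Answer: -3760/1963 ≈ -1.9154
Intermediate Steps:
K(d) = 0
s = -25 (s = -1 + (1 + 5)*(-4) = -1 + 6*(-4) = -1 - 24 = -25)
Z = 50 (Z = -10*(-25 + 20) = -10*(-5) = 50)
(Z - 3810)/(946 + 1017) = (50 - 3810)/(946 + 1017) = -3760/1963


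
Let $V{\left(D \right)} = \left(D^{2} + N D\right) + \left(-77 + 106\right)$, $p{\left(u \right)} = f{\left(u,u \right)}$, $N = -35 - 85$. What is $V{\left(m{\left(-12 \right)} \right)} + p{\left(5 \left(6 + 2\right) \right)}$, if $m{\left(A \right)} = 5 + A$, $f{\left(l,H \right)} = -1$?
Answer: $917$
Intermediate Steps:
$N = -120$
$p{\left(u \right)} = -1$
$V{\left(D \right)} = 29 + D^{2} - 120 D$ ($V{\left(D \right)} = \left(D^{2} - 120 D\right) + \left(-77 + 106\right) = \left(D^{2} - 120 D\right) + 29 = 29 + D^{2} - 120 D$)
$V{\left(m{\left(-12 \right)} \right)} + p{\left(5 \left(6 + 2\right) \right)} = \left(29 + \left(5 - 12\right)^{2} - 120 \left(5 - 12\right)\right) - 1 = \left(29 + \left(-7\right)^{2} - -840\right) - 1 = \left(29 + 49 + 840\right) - 1 = 918 - 1 = 917$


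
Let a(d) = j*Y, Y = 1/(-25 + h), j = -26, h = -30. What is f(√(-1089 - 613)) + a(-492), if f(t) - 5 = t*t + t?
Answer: -93309/55 + I*√1702 ≈ -1696.5 + 41.255*I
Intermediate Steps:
Y = -1/55 (Y = 1/(-25 - 30) = 1/(-55) = -1/55 ≈ -0.018182)
a(d) = 26/55 (a(d) = -26*(-1/55) = 26/55)
f(t) = 5 + t + t² (f(t) = 5 + (t*t + t) = 5 + (t² + t) = 5 + (t + t²) = 5 + t + t²)
f(√(-1089 - 613)) + a(-492) = (5 + √(-1089 - 613) + (√(-1089 - 613))²) + 26/55 = (5 + √(-1702) + (√(-1702))²) + 26/55 = (5 + I*√1702 + (I*√1702)²) + 26/55 = (5 + I*√1702 - 1702) + 26/55 = (-1697 + I*√1702) + 26/55 = -93309/55 + I*√1702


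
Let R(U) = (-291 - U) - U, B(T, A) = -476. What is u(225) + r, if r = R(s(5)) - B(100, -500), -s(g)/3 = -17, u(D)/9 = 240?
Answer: 2243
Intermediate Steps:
u(D) = 2160 (u(D) = 9*240 = 2160)
s(g) = 51 (s(g) = -3*(-17) = 51)
R(U) = -291 - 2*U
r = 83 (r = (-291 - 2*51) - 1*(-476) = (-291 - 102) + 476 = -393 + 476 = 83)
u(225) + r = 2160 + 83 = 2243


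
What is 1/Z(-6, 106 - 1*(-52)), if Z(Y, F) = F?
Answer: 1/158 ≈ 0.0063291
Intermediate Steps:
1/Z(-6, 106 - 1*(-52)) = 1/(106 - 1*(-52)) = 1/(106 + 52) = 1/158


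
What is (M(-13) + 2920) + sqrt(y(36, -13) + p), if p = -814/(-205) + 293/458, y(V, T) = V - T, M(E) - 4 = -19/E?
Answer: 38031/13 + sqrt(472594094430)/93890 ≈ 2932.8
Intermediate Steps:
M(E) = 4 - 19/E
p = 432877/93890 (p = -814*(-1/205) + 293*(1/458) = 814/205 + 293/458 = 432877/93890 ≈ 4.6105)
(M(-13) + 2920) + sqrt(y(36, -13) + p) = ((4 - 19/(-13)) + 2920) + sqrt((36 - 1*(-13)) + 432877/93890) = ((4 - 19*(-1/13)) + 2920) + sqrt((36 + 13) + 432877/93890) = ((4 + 19/13) + 2920) + sqrt(49 + 432877/93890) = (71/13 + 2920) + sqrt(5033487/93890) = 38031/13 + sqrt(472594094430)/93890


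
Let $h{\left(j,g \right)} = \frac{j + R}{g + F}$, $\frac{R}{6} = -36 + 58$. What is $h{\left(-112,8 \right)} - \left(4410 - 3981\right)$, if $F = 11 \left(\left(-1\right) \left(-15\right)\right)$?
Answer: $- \frac{74197}{173} \approx -428.88$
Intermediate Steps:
$R = 132$ ($R = 6 \left(-36 + 58\right) = 6 \cdot 22 = 132$)
$F = 165$ ($F = 11 \cdot 15 = 165$)
$h{\left(j,g \right)} = \frac{132 + j}{165 + g}$ ($h{\left(j,g \right)} = \frac{j + 132}{g + 165} = \frac{132 + j}{165 + g}$)
$h{\left(-112,8 \right)} - \left(4410 - 3981\right) = \frac{132 - 112}{165 + 8} - \left(4410 - 3981\right) = \frac{1}{173} \cdot 20 - \left(4410 - 3981\right) = \frac{1}{173} \cdot 20 - 429 = \frac{20}{173} - 429 = - \frac{74197}{173}$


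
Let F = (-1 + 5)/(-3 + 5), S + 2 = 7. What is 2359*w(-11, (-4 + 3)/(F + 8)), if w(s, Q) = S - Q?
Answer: 120309/10 ≈ 12031.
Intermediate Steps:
S = 5 (S = -2 + 7 = 5)
F = 2 (F = 4/2 = 4*(½) = 2)
w(s, Q) = 5 - Q
2359*w(-11, (-4 + 3)/(F + 8)) = 2359*(5 - (-4 + 3)/(2 + 8)) = 2359*(5 - (-1)/10) = 2359*(5 - 1*(-⅒)) = 2359*(5 + ⅒) = 2359*(51/10) = 120309/10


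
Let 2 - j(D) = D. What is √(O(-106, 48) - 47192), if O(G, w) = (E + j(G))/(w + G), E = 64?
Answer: I*√39690966/29 ≈ 217.24*I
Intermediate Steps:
j(D) = 2 - D
O(G, w) = (66 - G)/(G + w) (O(G, w) = (64 + (2 - G))/(w + G) = (66 - G)/(G + w))
√(O(-106, 48) - 47192) = √((66 - 1*(-106))/(-106 + 48) - 47192) = √((66 + 106)/(-58) - 47192) = √(-1/58*172 - 47192) = √(-86/29 - 47192) = √(-1368654/29) = I*√39690966/29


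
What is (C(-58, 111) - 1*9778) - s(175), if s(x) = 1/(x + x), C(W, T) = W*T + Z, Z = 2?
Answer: -5674901/350 ≈ -16214.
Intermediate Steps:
C(W, T) = 2 + T*W (C(W, T) = W*T + 2 = T*W + 2 = 2 + T*W)
s(x) = 1/(2*x)
(C(-58, 111) - 1*9778) - s(175) = ((2 + 111*(-58)) - 1*9778) - 1/(2*175) = ((2 - 6438) - 9778) - 1/(2*175) = (-6436 - 9778) - 1*1/350 = -16214 - 1/350 = -5674901/350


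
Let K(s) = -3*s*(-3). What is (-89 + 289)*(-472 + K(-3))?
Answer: -99800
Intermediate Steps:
K(s) = 9*s
(-89 + 289)*(-472 + K(-3)) = (-89 + 289)*(-472 + 9*(-3)) = 200*(-472 - 27) = 200*(-499) = -99800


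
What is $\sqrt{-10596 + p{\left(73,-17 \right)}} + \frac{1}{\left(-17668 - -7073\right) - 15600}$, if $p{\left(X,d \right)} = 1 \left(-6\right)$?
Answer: $- \frac{1}{26195} + 3 i \sqrt{1178} \approx -3.8175 \cdot 10^{-5} + 102.97 i$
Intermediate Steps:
$p{\left(X,d \right)} = -6$
$\sqrt{-10596 + p{\left(73,-17 \right)}} + \frac{1}{\left(-17668 - -7073\right) - 15600} = \sqrt{-10596 - 6} + \frac{1}{\left(-17668 - -7073\right) - 15600} = \sqrt{-10602} + \frac{1}{\left(-17668 + 7073\right) - 15600} = 3 i \sqrt{1178} + \frac{1}{-10595 - 15600} = 3 i \sqrt{1178} + \frac{1}{-26195} = 3 i \sqrt{1178} - \frac{1}{26195} = - \frac{1}{26195} + 3 i \sqrt{1178}$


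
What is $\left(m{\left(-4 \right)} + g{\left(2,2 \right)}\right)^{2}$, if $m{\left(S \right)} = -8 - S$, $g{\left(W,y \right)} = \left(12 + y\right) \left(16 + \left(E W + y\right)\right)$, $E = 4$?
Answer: $129600$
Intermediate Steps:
$g{\left(W,y \right)} = \left(12 + y\right) \left(16 + y + 4 W\right)$ ($g{\left(W,y \right)} = \left(12 + y\right) \left(16 + \left(4 W + y\right)\right) = \left(12 + y\right) \left(16 + \left(y + 4 W\right)\right) = \left(12 + y\right) \left(16 + y + 4 W\right)$)
$\left(m{\left(-4 \right)} + g{\left(2,2 \right)}\right)^{2} = \left(\left(-8 - -4\right) + \left(192 + 2^{2} + 28 \cdot 2 + 48 \cdot 2 + 4 \cdot 2 \cdot 2\right)\right)^{2} = \left(\left(-8 + 4\right) + \left(192 + 4 + 56 + 96 + 16\right)\right)^{2} = \left(-4 + 364\right)^{2} = 360^{2} = 129600$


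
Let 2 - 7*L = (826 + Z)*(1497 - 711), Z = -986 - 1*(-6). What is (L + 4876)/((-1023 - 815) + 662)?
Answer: -25863/1372 ≈ -18.851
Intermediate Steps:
Z = -980 (Z = -986 + 6 = -980)
L = 121046/7 (L = 2/7 - (826 - 980)*(1497 - 711)/7 = 2/7 - (-22)*786 = 2/7 - ⅐*(-121044) = 2/7 + 17292 = 121046/7 ≈ 17292.)
(L + 4876)/((-1023 - 815) + 662) = (121046/7 + 4876)/((-1023 - 815) + 662) = 155178/(7*(-1838 + 662)) = (155178/7)/(-1176) = (155178/7)*(-1/1176) = -25863/1372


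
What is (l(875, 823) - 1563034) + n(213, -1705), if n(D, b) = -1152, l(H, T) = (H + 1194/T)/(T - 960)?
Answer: -176364257005/112751 ≈ -1.5642e+6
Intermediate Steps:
l(H, T) = (H + 1194/T)/(-960 + T)
(l(875, 823) - 1563034) + n(213, -1705) = ((1194 + 875*823)/(823*(-960 + 823)) - 1563034) - 1152 = ((1/823)*(1194 + 720125)/(-137) - 1563034) - 1152 = ((1/823)*(-1/137)*721319 - 1563034) - 1152 = (-721319/112751 - 1563034) - 1152 = -176234367853/112751 - 1152 = -176364257005/112751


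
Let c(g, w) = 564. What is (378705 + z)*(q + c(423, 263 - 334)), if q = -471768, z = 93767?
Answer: -222630696288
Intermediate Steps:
(378705 + z)*(q + c(423, 263 - 334)) = (378705 + 93767)*(-471768 + 564) = 472472*(-471204) = -222630696288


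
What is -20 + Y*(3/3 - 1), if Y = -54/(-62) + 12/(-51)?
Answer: -20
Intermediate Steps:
Y = 335/527 (Y = -54*(-1/62) + 12*(-1/51) = 27/31 - 4/17 = 335/527 ≈ 0.63567)
-20 + Y*(3/3 - 1) = -20 + 335*(3/3 - 1)/527 = -20 + 335*(3*(⅓) - 1)/527 = -20 + 335*(1 - 1)/527 = -20 + (335/527)*0 = -20 + 0 = -20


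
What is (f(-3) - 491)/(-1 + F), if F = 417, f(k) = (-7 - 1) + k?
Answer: -251/208 ≈ -1.2067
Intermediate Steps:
f(k) = -8 + k
(f(-3) - 491)/(-1 + F) = ((-8 - 3) - 491)/(-1 + 417) = (-11 - 491)/416 = -502*1/416 = -251/208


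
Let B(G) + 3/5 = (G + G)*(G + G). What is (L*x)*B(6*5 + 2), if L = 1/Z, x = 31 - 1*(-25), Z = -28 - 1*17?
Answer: -1146712/225 ≈ -5096.5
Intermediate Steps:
Z = -45 (Z = -28 - 17 = -45)
x = 56 (x = 31 + 25 = 56)
L = -1/45 (L = 1/(-45) = -1/45 ≈ -0.022222)
B(G) = -3/5 + 4*G**2 (B(G) = -3/5 + (G + G)*(G + G) = -3/5 + (2*G)*(2*G) = -3/5 + 4*G**2)
(L*x)*B(6*5 + 2) = (-1/45*56)*(-3/5 + 4*(6*5 + 2)**2) = -56*(-3/5 + 4*(30 + 2)**2)/45 = -56*(-3/5 + 4*32**2)/45 = -56*(-3/5 + 4*1024)/45 = -56*(-3/5 + 4096)/45 = -56/45*20477/5 = -1146712/225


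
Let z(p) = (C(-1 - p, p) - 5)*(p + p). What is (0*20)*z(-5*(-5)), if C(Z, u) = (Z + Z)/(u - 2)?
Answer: 0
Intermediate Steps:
C(Z, u) = 2*Z/(-2 + u) (C(Z, u) = (2*Z)/(-2 + u) = 2*Z/(-2 + u))
z(p) = 2*p*(-5 + 2*(-1 - p)/(-2 + p)) (z(p) = (2*(-1 - p)/(-2 + p) - 5)*(p + p) = (2*(-1 - p)/(-2 + p) - 5)*(2*p) = (-5 + 2*(-1 - p)/(-2 + p))*(2*p) = 2*p*(-5 + 2*(-1 - p)/(-2 + p)))
(0*20)*z(-5*(-5)) = (0*20)*(2*(-5*(-5))*(8 - (-35)*(-5))/(-2 - 5*(-5))) = 0*(2*25*(8 - 7*25)/(-2 + 25)) = 0*(2*25*(8 - 175)/23) = 0*(2*25*(1/23)*(-167)) = 0*(-8350/23) = 0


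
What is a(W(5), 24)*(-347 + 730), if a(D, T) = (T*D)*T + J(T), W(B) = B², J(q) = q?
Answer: 5524392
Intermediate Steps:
a(D, T) = T + D*T² (a(D, T) = (T*D)*T + T = (D*T)*T + T = D*T² + T = T + D*T²)
a(W(5), 24)*(-347 + 730) = (24*(1 + 5²*24))*(-347 + 730) = (24*(1 + 25*24))*383 = (24*(1 + 600))*383 = (24*601)*383 = 14424*383 = 5524392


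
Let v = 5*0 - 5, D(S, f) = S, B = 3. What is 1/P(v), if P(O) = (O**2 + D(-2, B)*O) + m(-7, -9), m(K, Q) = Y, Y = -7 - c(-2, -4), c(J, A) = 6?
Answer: 1/22 ≈ 0.045455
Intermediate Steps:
v = -5 (v = 0 - 5 = -5)
Y = -13 (Y = -7 - 1*6 = -7 - 6 = -13)
m(K, Q) = -13
P(O) = -13 + O**2 - 2*O (P(O) = (O**2 - 2*O) - 13 = -13 + O**2 - 2*O)
1/P(v) = 1/(-13 + (-5)**2 - 2*(-5)) = 1/(-13 + 25 + 10) = 1/22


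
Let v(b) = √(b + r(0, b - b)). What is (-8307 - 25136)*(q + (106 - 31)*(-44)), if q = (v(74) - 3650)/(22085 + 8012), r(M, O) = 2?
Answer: 3321684171250/30097 - 66886*√19/30097 ≈ 1.1037e+8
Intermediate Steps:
v(b) = √(2 + b) (v(b) = √(b + 2) = √(2 + b))
q = -3650/30097 + 2*√19/30097 (q = (√(2 + 74) - 3650)/(22085 + 8012) = (√76 - 3650)/30097 = (2*√19 - 3650)*(1/30097) = (-3650 + 2*√19)*(1/30097) = -3650/30097 + 2*√19/30097 ≈ -0.12098)
(-8307 - 25136)*(q + (106 - 31)*(-44)) = (-8307 - 25136)*((-3650/30097 + 2*√19/30097) + (106 - 31)*(-44)) = -33443*((-3650/30097 + 2*√19/30097) + 75*(-44)) = -33443*((-3650/30097 + 2*√19/30097) - 3300) = -33443*(-99323750/30097 + 2*√19/30097) = 3321684171250/30097 - 66886*√19/30097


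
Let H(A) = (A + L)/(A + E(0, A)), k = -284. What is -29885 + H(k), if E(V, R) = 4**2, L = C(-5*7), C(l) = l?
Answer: -8008861/268 ≈ -29884.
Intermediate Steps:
L = -35 (L = -5*7 = -35)
E(V, R) = 16
H(A) = (-35 + A)/(16 + A) (H(A) = (A - 35)/(A + 16) = (-35 + A)/(16 + A))
-29885 + H(k) = -29885 + (-35 - 284)/(16 - 284) = -29885 - 319/(-268) = -29885 - 1/268*(-319) = -29885 + 319/268 = -8008861/268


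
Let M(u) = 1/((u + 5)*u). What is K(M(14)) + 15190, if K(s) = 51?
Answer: 15241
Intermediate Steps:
M(u) = 1/(u*(5 + u)) (M(u) = 1/((5 + u)*u) = 1/(u*(5 + u)))
K(M(14)) + 15190 = 51 + 15190 = 15241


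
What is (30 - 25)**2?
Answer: 25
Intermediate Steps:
(30 - 25)**2 = 5**2 = 25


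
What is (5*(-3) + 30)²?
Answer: 225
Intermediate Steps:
(5*(-3) + 30)² = (-15 + 30)² = 15² = 225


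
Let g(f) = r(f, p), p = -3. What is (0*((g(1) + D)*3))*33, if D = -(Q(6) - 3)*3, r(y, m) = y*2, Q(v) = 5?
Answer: 0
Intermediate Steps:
r(y, m) = 2*y
g(f) = 2*f
D = -6 (D = -(5 - 3)*3 = -2*3 = -1*6 = -6)
(0*((g(1) + D)*3))*33 = (0*((2*1 - 6)*3))*33 = (0*((2 - 6)*3))*33 = (0*(-4*3))*33 = (0*(-12))*33 = 0*33 = 0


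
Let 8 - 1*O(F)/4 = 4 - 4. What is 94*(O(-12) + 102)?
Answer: 12596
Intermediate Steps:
O(F) = 32 (O(F) = 32 - 4*(4 - 4) = 32 - 4*0 = 32 + 0 = 32)
94*(O(-12) + 102) = 94*(32 + 102) = 94*134 = 12596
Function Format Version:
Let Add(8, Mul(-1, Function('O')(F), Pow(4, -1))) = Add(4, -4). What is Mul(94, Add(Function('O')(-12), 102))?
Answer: 12596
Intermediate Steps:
Function('O')(F) = 32 (Function('O')(F) = Add(32, Mul(-4, Add(4, -4))) = Add(32, Mul(-4, 0)) = Add(32, 0) = 32)
Mul(94, Add(Function('O')(-12), 102)) = Mul(94, Add(32, 102)) = Mul(94, 134) = 12596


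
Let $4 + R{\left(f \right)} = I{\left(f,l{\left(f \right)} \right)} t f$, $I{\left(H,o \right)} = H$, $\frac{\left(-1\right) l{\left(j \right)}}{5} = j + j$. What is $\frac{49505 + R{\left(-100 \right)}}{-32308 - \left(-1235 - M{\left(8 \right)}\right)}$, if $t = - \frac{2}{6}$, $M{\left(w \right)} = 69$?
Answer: $- \frac{138503}{93012} \approx -1.4891$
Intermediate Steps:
$l{\left(j \right)} = - 10 j$ ($l{\left(j \right)} = - 5 \left(j + j\right) = - 5 \cdot 2 j = - 10 j$)
$t = - \frac{1}{3}$ ($t = \left(-2\right) \frac{1}{6} = - \frac{1}{3} \approx -0.33333$)
$R{\left(f \right)} = -4 - \frac{f^{2}}{3}$ ($R{\left(f \right)} = -4 + f \left(- \frac{1}{3}\right) f = -4 + - \frac{f}{3} f = -4 - \frac{f^{2}}{3}$)
$\frac{49505 + R{\left(-100 \right)}}{-32308 - \left(-1235 - M{\left(8 \right)}\right)} = \frac{49505 - \left(4 + \frac{\left(-100\right)^{2}}{3}\right)}{-32308 + \left(\left(69 + 12728\right) - 11493\right)} = \frac{49505 - \frac{10012}{3}}{-32308 + \left(12797 - 11493\right)} = \frac{49505 - \frac{10012}{3}}{-32308 + 1304} = \frac{49505 - \frac{10012}{3}}{-31004} = \frac{138503}{3} \left(- \frac{1}{31004}\right) = - \frac{138503}{93012}$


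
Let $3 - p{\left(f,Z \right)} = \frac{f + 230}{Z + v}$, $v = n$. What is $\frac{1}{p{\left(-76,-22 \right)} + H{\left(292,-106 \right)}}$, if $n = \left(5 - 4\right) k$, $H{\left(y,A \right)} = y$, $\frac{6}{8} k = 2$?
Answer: $\frac{29}{8786} \approx 0.0033007$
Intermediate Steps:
$k = \frac{8}{3}$ ($k = \frac{4}{3} \cdot 2 = \frac{8}{3} \approx 2.6667$)
$n = \frac{8}{3}$ ($n = \left(5 - 4\right) \frac{8}{3} = 1 \cdot \frac{8}{3} = \frac{8}{3} \approx 2.6667$)
$v = \frac{8}{3} \approx 2.6667$
$p{\left(f,Z \right)} = 3 - \frac{230 + f}{\frac{8}{3} + Z}$ ($p{\left(f,Z \right)} = 3 - \frac{f + 230}{Z + \frac{8}{3}} = 3 - \frac{230 + f}{\frac{8}{3} + Z}$)
$\frac{1}{p{\left(-76,-22 \right)} + H{\left(292,-106 \right)}} = \frac{1}{\frac{3 \left(-222 - -76 + 3 \left(-22\right)\right)}{8 + 3 \left(-22\right)} + 292} = \frac{1}{\frac{3 \left(-222 + 76 - 66\right)}{8 - 66} + 292} = \frac{1}{3 \frac{1}{-58} \left(-212\right) + 292} = \frac{1}{3 \left(- \frac{1}{58}\right) \left(-212\right) + 292} = \frac{1}{\frac{318}{29} + 292} = \frac{1}{\frac{8786}{29}} = \frac{29}{8786}$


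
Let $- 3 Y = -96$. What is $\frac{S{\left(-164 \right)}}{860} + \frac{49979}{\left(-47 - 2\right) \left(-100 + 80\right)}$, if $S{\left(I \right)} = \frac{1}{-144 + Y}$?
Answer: $\frac{6877109}{134848} \approx 50.999$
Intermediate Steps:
$Y = 32$ ($Y = \left(- \frac{1}{3}\right) \left(-96\right) = 32$)
$S{\left(I \right)} = - \frac{1}{112}$ ($S{\left(I \right)} = \frac{1}{-144 + 32} = \frac{1}{-112} = - \frac{1}{112}$)
$\frac{S{\left(-164 \right)}}{860} + \frac{49979}{\left(-47 - 2\right) \left(-100 + 80\right)} = - \frac{1}{112 \cdot 860} + \frac{49979}{\left(-47 - 2\right) \left(-100 + 80\right)} = \left(- \frac{1}{112}\right) \frac{1}{860} + \frac{49979}{\left(-47 - 2\right) \left(-20\right)} = - \frac{1}{96320} + \frac{49979}{\left(-49\right) \left(-20\right)} = - \frac{1}{96320} + \frac{49979}{980} = \frac{6877109}{134848}$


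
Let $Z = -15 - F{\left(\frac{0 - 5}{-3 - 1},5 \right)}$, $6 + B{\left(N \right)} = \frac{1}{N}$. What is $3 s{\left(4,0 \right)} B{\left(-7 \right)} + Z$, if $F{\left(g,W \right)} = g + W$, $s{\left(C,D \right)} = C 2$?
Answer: $- \frac{4723}{28} \approx -168.68$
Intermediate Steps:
$s{\left(C,D \right)} = 2 C$
$F{\left(g,W \right)} = W + g$
$B{\left(N \right)} = -6 + \frac{1}{N}$
$Z = - \frac{85}{4}$ ($Z = -15 - \left(5 + \frac{0 - 5}{-3 - 1}\right) = -15 - \left(5 - \frac{5}{-4}\right) = -15 - \left(5 - - \frac{5}{4}\right) = -15 - \left(5 + \frac{5}{4}\right) = -15 - \frac{25}{4} = - \frac{85}{4} \approx -21.25$)
$3 s{\left(4,0 \right)} B{\left(-7 \right)} + Z = 3 \cdot 2 \cdot 4 \left(-6 + \frac{1}{-7}\right) - \frac{85}{4} = 3 \cdot 8 \left(-6 - \frac{1}{7}\right) - \frac{85}{4} = 24 \left(- \frac{43}{7}\right) - \frac{85}{4} = - \frac{1032}{7} - \frac{85}{4} = - \frac{4723}{28}$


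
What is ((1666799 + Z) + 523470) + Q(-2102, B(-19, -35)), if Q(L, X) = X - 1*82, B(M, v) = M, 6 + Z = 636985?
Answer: 2827147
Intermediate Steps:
Z = 636979 (Z = -6 + 636985 = 636979)
Q(L, X) = -82 + X (Q(L, X) = X - 82 = -82 + X)
((1666799 + Z) + 523470) + Q(-2102, B(-19, -35)) = ((1666799 + 636979) + 523470) + (-82 - 19) = (2303778 + 523470) - 101 = 2827248 - 101 = 2827147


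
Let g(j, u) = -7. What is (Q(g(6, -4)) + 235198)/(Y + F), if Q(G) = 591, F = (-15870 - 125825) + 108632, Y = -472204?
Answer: -235789/505267 ≈ -0.46666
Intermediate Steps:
F = -33063 (F = -141695 + 108632 = -33063)
(Q(g(6, -4)) + 235198)/(Y + F) = (591 + 235198)/(-472204 - 33063) = 235789/(-505267) = 235789*(-1/505267) = -235789/505267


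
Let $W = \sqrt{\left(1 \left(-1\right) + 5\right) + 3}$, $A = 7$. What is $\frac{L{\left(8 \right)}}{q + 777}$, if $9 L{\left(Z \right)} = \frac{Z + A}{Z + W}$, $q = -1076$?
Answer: $- \frac{40}{51129} + \frac{5 \sqrt{7}}{51129} \approx -0.0005236$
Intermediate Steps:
$W = \sqrt{7}$ ($W = \sqrt{\left(-1 + 5\right) + 3} = \sqrt{4 + 3} = \sqrt{7} \approx 2.6458$)
$L{\left(Z \right)} = \frac{7 + Z}{9 \left(Z + \sqrt{7}\right)}$ ($L{\left(Z \right)} = \frac{\left(Z + 7\right) \frac{1}{Z + \sqrt{7}}}{9} = \frac{\left(7 + Z\right) \frac{1}{Z + \sqrt{7}}}{9} = \frac{\frac{1}{Z + \sqrt{7}} \left(7 + Z\right)}{9} = \frac{7 + Z}{9 \left(Z + \sqrt{7}\right)}$)
$\frac{L{\left(8 \right)}}{q + 777} = \frac{\frac{1}{9} \frac{1}{8 + \sqrt{7}} \left(7 + 8\right)}{-1076 + 777} = \frac{\frac{1}{9} \frac{1}{8 + \sqrt{7}} \cdot 15}{-299} = - \frac{\frac{5}{3} \frac{1}{8 + \sqrt{7}}}{299} = - \frac{5}{897 \left(8 + \sqrt{7}\right)}$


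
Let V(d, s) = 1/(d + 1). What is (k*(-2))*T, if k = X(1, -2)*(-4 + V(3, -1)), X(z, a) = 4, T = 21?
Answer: 630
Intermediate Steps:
V(d, s) = 1/(1 + d)
k = -15 (k = 4*(-4 + 1/(1 + 3)) = 4*(-4 + 1/4) = 4*(-15/4) = -15)
(k*(-2))*T = -15*(-2)*21 = 30*21 = 630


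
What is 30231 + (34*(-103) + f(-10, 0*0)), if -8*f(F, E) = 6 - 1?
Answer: 213827/8 ≈ 26728.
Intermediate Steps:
f(F, E) = -5/8 (f(F, E) = -(6 - 1)/8 = -1/8*5 = -5/8)
30231 + (34*(-103) + f(-10, 0*0)) = 30231 + (34*(-103) - 5/8) = 30231 + (-3502 - 5/8) = 30231 - 28021/8 = 213827/8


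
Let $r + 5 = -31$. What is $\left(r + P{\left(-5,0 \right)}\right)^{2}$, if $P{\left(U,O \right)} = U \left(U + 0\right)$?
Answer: $121$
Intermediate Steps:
$P{\left(U,O \right)} = U^{2}$ ($P{\left(U,O \right)} = U U = U^{2}$)
$r = -36$ ($r = -5 - 31 = -36$)
$\left(r + P{\left(-5,0 \right)}\right)^{2} = \left(-36 + \left(-5\right)^{2}\right)^{2} = \left(-36 + 25\right)^{2} = \left(-11\right)^{2} = 121$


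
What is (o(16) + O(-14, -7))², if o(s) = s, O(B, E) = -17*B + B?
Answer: 57600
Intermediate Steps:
O(B, E) = -16*B
(o(16) + O(-14, -7))² = (16 - 16*(-14))² = (16 + 224)² = 240² = 57600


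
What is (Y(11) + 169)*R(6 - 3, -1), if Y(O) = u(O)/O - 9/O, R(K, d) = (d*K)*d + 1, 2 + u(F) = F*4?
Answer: 688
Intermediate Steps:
u(F) = -2 + 4*F (u(F) = -2 + F*4 = -2 + 4*F)
R(K, d) = 1 + K*d² (R(K, d) = (K*d)*d + 1 = K*d² + 1 = 1 + K*d²)
Y(O) = -9/O + (-2 + 4*O)/O (Y(O) = (-2 + 4*O)/O - 9/O = -9/O + (-2 + 4*O)/O)
(Y(11) + 169)*R(6 - 3, -1) = ((4 - 11/11) + 169)*(1 + (6 - 3)*(-1)²) = ((4 - 11*1/11) + 169)*(1 + 3*1) = ((4 - 1) + 169)*(1 + 3) = (3 + 169)*4 = 172*4 = 688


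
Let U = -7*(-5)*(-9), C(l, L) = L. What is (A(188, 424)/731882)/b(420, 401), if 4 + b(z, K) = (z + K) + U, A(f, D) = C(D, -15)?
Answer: -15/367404764 ≈ -4.0827e-8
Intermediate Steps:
A(f, D) = -15
U = -315 (U = 35*(-9) = -315)
b(z, K) = -319 + K + z (b(z, K) = -4 + ((z + K) - 315) = -4 + ((K + z) - 315) = -4 + (-315 + K + z) = -319 + K + z)
(A(188, 424)/731882)/b(420, 401) = (-15/731882)/(-319 + 401 + 420) = -15*1/731882/502 = -15/731882*1/502 = -15/367404764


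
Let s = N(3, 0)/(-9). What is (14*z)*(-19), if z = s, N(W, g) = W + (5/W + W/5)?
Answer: 21014/135 ≈ 155.66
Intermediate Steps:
N(W, g) = 5/W + 6*W/5 (N(W, g) = W + (5/W + W*(1/5)) = W + (5/W + W/5) = 5/W + 6*W/5)
s = -79/135 (s = (5/3 + (6/5)*3)/(-9) = (5*(1/3) + 18/5)*(-1/9) = (5/3 + 18/5)*(-1/9) = (79/15)*(-1/9) = -79/135 ≈ -0.58519)
z = -79/135 ≈ -0.58519
(14*z)*(-19) = (14*(-79/135))*(-19) = -1106/135*(-19) = 21014/135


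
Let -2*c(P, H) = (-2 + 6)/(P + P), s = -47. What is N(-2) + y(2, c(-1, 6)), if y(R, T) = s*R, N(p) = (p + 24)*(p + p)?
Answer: -182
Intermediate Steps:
c(P, H) = -1/P (c(P, H) = -(-2 + 6)/(2*(P + P)) = -2/(2*P) = -2*1/(2*P) = -1/P)
N(p) = 2*p*(24 + p) (N(p) = (24 + p)*(2*p) = 2*p*(24 + p))
y(R, T) = -47*R
N(-2) + y(2, c(-1, 6)) = 2*(-2)*(24 - 2) - 47*2 = 2*(-2)*22 - 94 = -88 - 94 = -182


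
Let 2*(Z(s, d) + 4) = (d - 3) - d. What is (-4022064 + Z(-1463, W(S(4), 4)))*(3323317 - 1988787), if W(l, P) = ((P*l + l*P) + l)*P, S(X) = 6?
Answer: -5367572409835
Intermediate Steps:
W(l, P) = P*(l + 2*P*l) (W(l, P) = ((P*l + P*l) + l)*P = (2*P*l + l)*P = (l + 2*P*l)*P = P*(l + 2*P*l))
Z(s, d) = -11/2 (Z(s, d) = -4 + ((d - 3) - d)/2 = -4 + ((-3 + d) - d)/2 = -4 + (½)*(-3) = -4 - 3/2 = -11/2)
(-4022064 + Z(-1463, W(S(4), 4)))*(3323317 - 1988787) = (-4022064 - 11/2)*(3323317 - 1988787) = -8044139/2*1334530 = -5367572409835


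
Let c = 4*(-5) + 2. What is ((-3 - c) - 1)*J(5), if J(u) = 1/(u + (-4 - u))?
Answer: -7/2 ≈ -3.5000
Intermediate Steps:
c = -18 (c = -20 + 2 = -18)
J(u) = -1/4 (J(u) = 1/(-4) = -1/4)
((-3 - c) - 1)*J(5) = ((-3 - 1*(-18)) - 1)*(-1/4) = ((-3 + 18) - 1)*(-1/4) = (15 - 1)*(-1/4) = 14*(-1/4) = -7/2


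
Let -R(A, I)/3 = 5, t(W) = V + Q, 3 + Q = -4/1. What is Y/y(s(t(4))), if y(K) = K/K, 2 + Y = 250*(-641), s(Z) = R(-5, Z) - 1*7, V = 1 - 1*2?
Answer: -160252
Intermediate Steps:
V = -1 (V = 1 - 2 = -1)
Q = -7 (Q = -3 - 4/1 = -3 - 4*1 = -3 - 4 = -7)
t(W) = -8 (t(W) = -1 - 7 = -8)
R(A, I) = -15 (R(A, I) = -3*5 = -15)
s(Z) = -22 (s(Z) = -15 - 1*7 = -15 - 7 = -22)
Y = -160252 (Y = -2 + 250*(-641) = -2 - 160250 = -160252)
y(K) = 1
Y/y(s(t(4))) = -160252/1 = -160252*1 = -160252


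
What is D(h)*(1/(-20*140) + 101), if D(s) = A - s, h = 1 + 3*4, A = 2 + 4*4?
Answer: 282799/560 ≈ 505.00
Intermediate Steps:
A = 18 (A = 2 + 16 = 18)
h = 13 (h = 1 + 12 = 13)
D(s) = 18 - s
D(h)*(1/(-20*140) + 101) = (18 - 1*13)*(1/(-20*140) + 101) = (18 - 13)*(-1/20*1/140 + 101) = 5*(-1/2800 + 101) = 5*(282799/2800) = 282799/560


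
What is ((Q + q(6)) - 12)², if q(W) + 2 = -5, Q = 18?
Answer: 1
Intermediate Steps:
q(W) = -7 (q(W) = -2 - 5 = -7)
((Q + q(6)) - 12)² = ((18 - 7) - 12)² = (11 - 12)² = (-1)² = 1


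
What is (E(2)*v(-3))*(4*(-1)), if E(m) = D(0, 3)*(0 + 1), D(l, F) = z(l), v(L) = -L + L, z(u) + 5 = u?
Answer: 0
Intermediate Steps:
z(u) = -5 + u
v(L) = 0
D(l, F) = -5 + l
E(m) = -5 (E(m) = (-5 + 0)*(0 + 1) = -5*1 = -5)
(E(2)*v(-3))*(4*(-1)) = (-5*0)*(4*(-1)) = 0*(-4) = 0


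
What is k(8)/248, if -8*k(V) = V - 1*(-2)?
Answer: -5/992 ≈ -0.0050403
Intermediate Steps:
k(V) = -1/4 - V/8 (k(V) = -(V - 1*(-2))/8 = -(V + 2)/8 = -(2 + V)/8 = -1/4 - V/8)
k(8)/248 = (-1/4 - 1/8*8)/248 = (-1/4 - 1)*(1/248) = -5/4*1/248 = -5/992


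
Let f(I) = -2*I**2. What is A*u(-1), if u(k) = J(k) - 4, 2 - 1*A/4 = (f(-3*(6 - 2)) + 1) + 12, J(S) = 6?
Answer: 2216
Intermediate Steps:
A = 1108 (A = 8 - 4*((-2*9*(6 - 2)**2 + 1) + 12) = 8 - 4*((-2*(-3*4)**2 + 1) + 12) = 8 - 4*((-2*(-12)**2 + 1) + 12) = 8 - 4*((-2*144 + 1) + 12) = 8 - 4*((-288 + 1) + 12) = 8 - 4*(-287 + 12) = 8 - 4*(-275) = 8 + 1100 = 1108)
u(k) = 2 (u(k) = 6 - 4 = 2)
A*u(-1) = 1108*2 = 2216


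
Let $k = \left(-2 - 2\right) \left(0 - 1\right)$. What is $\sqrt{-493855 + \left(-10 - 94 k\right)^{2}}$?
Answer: $i \sqrt{344859} \approx 587.25 i$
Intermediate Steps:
$k = 4$ ($k = \left(-4\right) \left(-1\right) = 4$)
$\sqrt{-493855 + \left(-10 - 94 k\right)^{2}} = \sqrt{-493855 + \left(-10 - 376\right)^{2}} = \sqrt{-493855 + \left(-386\right)^{2}} = \sqrt{-493855 + 148996} = \sqrt{-344859} = i \sqrt{344859}$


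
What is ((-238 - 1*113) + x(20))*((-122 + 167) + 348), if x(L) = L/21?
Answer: -962981/7 ≈ -1.3757e+5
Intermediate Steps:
x(L) = L/21 (x(L) = L*(1/21) = L/21)
((-238 - 1*113) + x(20))*((-122 + 167) + 348) = ((-238 - 1*113) + (1/21)*20)*((-122 + 167) + 348) = ((-238 - 113) + 20/21)*(45 + 348) = (-351 + 20/21)*393 = -7351/21*393 = -962981/7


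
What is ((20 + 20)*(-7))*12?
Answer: -3360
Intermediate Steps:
((20 + 20)*(-7))*12 = (40*(-7))*12 = -280*12 = -3360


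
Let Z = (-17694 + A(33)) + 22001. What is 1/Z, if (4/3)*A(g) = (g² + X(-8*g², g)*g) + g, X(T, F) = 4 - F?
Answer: 4/17723 ≈ 0.00022570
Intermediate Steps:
A(g) = 3*g/4 + 3*g²/4 + 3*g*(4 - g)/4 (A(g) = 3*((g² + (4 - g)*g) + g)/4 = 3*((g² + g*(4 - g)) + g)/4 = 3*(g + g² + g*(4 - g))/4 = 3*g/4 + 3*g²/4 + 3*g*(4 - g)/4)
Z = 17723/4 (Z = (-17694 + (15/4)*33) + 22001 = (-17694 + 495/4) + 22001 = -70281/4 + 22001 = 17723/4 ≈ 4430.8)
1/Z = 1/(17723/4) = 4/17723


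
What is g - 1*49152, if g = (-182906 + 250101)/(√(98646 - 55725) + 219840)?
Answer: -791826958563136/16109860893 - 67195*√4769/16109860893 ≈ -49152.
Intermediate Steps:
g = 67195/(219840 + 3*√4769) (g = 67195/(√42921 + 219840) = 67195/(3*√4769 + 219840) = 67195/(219840 + 3*√4769) ≈ 0.30537)
g - 1*49152 = (4924049600/16109860893 - 67195*√4769/16109860893) - 1*49152 = (4924049600/16109860893 - 67195*√4769/16109860893) - 49152 = -791826958563136/16109860893 - 67195*√4769/16109860893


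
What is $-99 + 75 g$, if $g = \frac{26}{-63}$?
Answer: $- \frac{2729}{21} \approx -129.95$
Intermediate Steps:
$g = - \frac{26}{63}$ ($g = 26 \left(- \frac{1}{63}\right) = - \frac{26}{63} \approx -0.4127$)
$-99 + 75 g = -99 + 75 \left(- \frac{26}{63}\right) = -99 - \frac{650}{21} = - \frac{2729}{21}$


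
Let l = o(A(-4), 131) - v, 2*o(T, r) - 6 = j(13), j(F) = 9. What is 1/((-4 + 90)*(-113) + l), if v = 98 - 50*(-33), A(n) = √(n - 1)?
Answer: -2/22917 ≈ -8.7271e-5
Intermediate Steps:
A(n) = √(-1 + n)
o(T, r) = 15/2 (o(T, r) = 3 + (½)*9 = 3 + 9/2 = 15/2)
v = 1748 (v = 98 + 1650 = 1748)
l = -3481/2 (l = 15/2 - 1*1748 = 15/2 - 1748 = -3481/2 ≈ -1740.5)
1/((-4 + 90)*(-113) + l) = 1/((-4 + 90)*(-113) - 3481/2) = 1/(86*(-113) - 3481/2) = 1/(-9718 - 3481/2) = 1/(-22917/2) = -2/22917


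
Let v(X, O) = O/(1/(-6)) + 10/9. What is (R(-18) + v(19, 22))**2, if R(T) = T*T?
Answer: 3020644/81 ≈ 37292.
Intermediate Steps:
R(T) = T**2
v(X, O) = 10/9 - 6*O (v(X, O) = O/(-1/6) + 10*(1/9) = O*(-6) + 10/9 = -6*O + 10/9 = 10/9 - 6*O)
(R(-18) + v(19, 22))**2 = ((-18)**2 + (10/9 - 6*22))**2 = (324 + (10/9 - 132))**2 = (324 - 1178/9)**2 = (1738/9)**2 = 3020644/81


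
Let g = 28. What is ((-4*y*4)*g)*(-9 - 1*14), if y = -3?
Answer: -30912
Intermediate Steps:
((-4*y*4)*g)*(-9 - 1*14) = ((-4*(-3)*4)*28)*(-9 - 1*14) = ((12*4)*28)*(-9 - 14) = (48*28)*(-23) = 1344*(-23) = -30912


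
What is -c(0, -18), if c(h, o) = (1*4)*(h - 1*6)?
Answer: 24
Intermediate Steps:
c(h, o) = -24 + 4*h (c(h, o) = 4*(h - 6) = 4*(-6 + h) = -24 + 4*h)
-c(0, -18) = -(-24 + 4*0) = -(-24 + 0) = -1*(-24) = 24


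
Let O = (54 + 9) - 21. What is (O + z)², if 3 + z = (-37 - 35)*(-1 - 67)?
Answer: 24354225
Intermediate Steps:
z = 4893 (z = -3 + (-37 - 35)*(-1 - 67) = -3 - 72*(-68) = -3 + 4896 = 4893)
O = 42 (O = 63 - 21 = 42)
(O + z)² = (42 + 4893)² = 4935² = 24354225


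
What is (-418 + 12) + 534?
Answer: 128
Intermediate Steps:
(-418 + 12) + 534 = -406 + 534 = 128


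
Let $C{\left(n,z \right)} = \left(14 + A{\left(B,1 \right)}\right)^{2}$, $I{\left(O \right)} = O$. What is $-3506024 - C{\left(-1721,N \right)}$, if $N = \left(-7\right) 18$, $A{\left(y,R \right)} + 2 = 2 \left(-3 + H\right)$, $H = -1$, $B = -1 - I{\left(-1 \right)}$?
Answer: $-3506040$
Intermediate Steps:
$B = 0$ ($B = -1 - -1 = -1 + 1 = 0$)
$A{\left(y,R \right)} = -10$ ($A{\left(y,R \right)} = -2 + 2 \left(-3 - 1\right) = -2 + 2 \left(-4\right) = -2 - 8 = -10$)
$N = -126$
$C{\left(n,z \right)} = 16$ ($C{\left(n,z \right)} = \left(14 - 10\right)^{2} = 4^{2} = 16$)
$-3506024 - C{\left(-1721,N \right)} = -3506024 - 16 = -3506040$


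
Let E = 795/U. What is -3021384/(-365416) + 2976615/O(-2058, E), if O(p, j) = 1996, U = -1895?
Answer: 136716678663/91171292 ≈ 1499.6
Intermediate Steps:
E = -159/379 (E = 795/(-1895) = 795*(-1/1895) = -159/379 ≈ -0.41953)
-3021384/(-365416) + 2976615/O(-2058, E) = -3021384/(-365416) + 2976615/1996 = -3021384*(-1/365416) + 2976615*(1/1996) = 377673/45677 + 2976615/1996 = 136716678663/91171292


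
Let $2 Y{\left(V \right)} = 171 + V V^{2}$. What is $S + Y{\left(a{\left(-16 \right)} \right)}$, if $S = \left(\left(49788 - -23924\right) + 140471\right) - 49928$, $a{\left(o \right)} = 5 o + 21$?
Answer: $61651$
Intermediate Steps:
$a{\left(o \right)} = 21 + 5 o$
$Y{\left(V \right)} = \frac{171}{2} + \frac{V^{3}}{2}$ ($Y{\left(V \right)} = \frac{171 + V V^{2}}{2} = \frac{171 + V^{3}}{2} = \frac{171}{2} + \frac{V^{3}}{2}$)
$S = 164255$ ($S = \left(\left(49788 + 23924\right) + 140471\right) - 49928 = \left(73712 + 140471\right) - 49928 = 214183 - 49928 = 164255$)
$S + Y{\left(a{\left(-16 \right)} \right)} = 164255 + \left(\frac{171}{2} + \frac{\left(21 + 5 \left(-16\right)\right)^{3}}{2}\right) = 164255 + \left(\frac{171}{2} + \frac{\left(21 - 80\right)^{3}}{2}\right) = 164255 + \left(\frac{171}{2} + \frac{\left(-59\right)^{3}}{2}\right) = 164255 + \left(\frac{171}{2} + \frac{1}{2} \left(-205379\right)\right) = 164255 + \left(\frac{171}{2} - \frac{205379}{2}\right) = 164255 - 102604 = 61651$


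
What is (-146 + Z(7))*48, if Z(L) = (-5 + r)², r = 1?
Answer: -6240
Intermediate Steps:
Z(L) = 16 (Z(L) = (-5 + 1)² = (-4)² = 16)
(-146 + Z(7))*48 = (-146 + 16)*48 = -130*48 = -6240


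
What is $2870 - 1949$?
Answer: $921$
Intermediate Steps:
$2870 - 1949 = 921$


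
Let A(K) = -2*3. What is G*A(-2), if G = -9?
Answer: 54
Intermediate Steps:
A(K) = -6
G*A(-2) = -9*(-6) = 54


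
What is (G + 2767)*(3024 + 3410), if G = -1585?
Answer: 7604988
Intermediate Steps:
(G + 2767)*(3024 + 3410) = (-1585 + 2767)*(3024 + 3410) = 1182*6434 = 7604988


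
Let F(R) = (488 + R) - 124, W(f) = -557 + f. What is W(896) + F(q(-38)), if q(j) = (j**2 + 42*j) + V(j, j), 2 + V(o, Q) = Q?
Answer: 511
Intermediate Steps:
V(o, Q) = -2 + Q
q(j) = -2 + j**2 + 43*j (q(j) = (j**2 + 42*j) + (-2 + j) = -2 + j**2 + 43*j)
F(R) = 364 + R
W(896) + F(q(-38)) = (-557 + 896) + (364 + (-2 + (-38)**2 + 43*(-38))) = 339 + (364 + (-2 + 1444 - 1634)) = 339 + (364 - 192) = 339 + 172 = 511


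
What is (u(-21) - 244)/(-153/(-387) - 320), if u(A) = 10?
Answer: 1118/1527 ≈ 0.73215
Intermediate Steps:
(u(-21) - 244)/(-153/(-387) - 320) = (10 - 244)/(-153/(-387) - 320) = -234/(-153*(-1/387) - 320) = -234/(17/43 - 320) = -234/(-13743/43) = -234*(-43/13743) = 1118/1527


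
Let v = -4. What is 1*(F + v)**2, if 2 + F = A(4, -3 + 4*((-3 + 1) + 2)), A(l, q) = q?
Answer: 81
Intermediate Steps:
F = -5 (F = -2 + (-3 + 4*((-3 + 1) + 2)) = -2 + (-3 + 4*(-2 + 2)) = -2 + (-3 + 4*0) = -2 + (-3 + 0) = -2 - 3 = -5)
1*(F + v)**2 = 1*(-5 - 4)**2 = 1*(-9)**2 = 1*81 = 81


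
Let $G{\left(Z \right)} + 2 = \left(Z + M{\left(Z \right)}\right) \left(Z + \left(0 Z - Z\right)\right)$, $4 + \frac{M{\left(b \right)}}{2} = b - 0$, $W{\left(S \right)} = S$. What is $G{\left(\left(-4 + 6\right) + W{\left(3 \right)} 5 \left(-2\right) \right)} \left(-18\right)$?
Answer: $36$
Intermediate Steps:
$M{\left(b \right)} = -8 + 2 b$ ($M{\left(b \right)} = -8 + 2 \left(b - 0\right) = -8 + 2 \left(b + 0\right) = -8 + 2 b$)
$G{\left(Z \right)} = -2$ ($G{\left(Z \right)} = -2 + \left(Z + \left(-8 + 2 Z\right)\right) \left(Z + \left(0 Z - Z\right)\right) = -2 + \left(-8 + 3 Z\right) \left(Z + \left(0 - Z\right)\right) = -2 + \left(-8 + 3 Z\right) \left(Z - Z\right) = -2 + \left(-8 + 3 Z\right) 0 = -2 + 0 = -2$)
$G{\left(\left(-4 + 6\right) + W{\left(3 \right)} 5 \left(-2\right) \right)} \left(-18\right) = \left(-2\right) \left(-18\right) = 36$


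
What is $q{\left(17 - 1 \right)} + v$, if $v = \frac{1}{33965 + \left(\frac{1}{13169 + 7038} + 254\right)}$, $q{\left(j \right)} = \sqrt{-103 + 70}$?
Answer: $\frac{20207}{691463334} + i \sqrt{33} \approx 2.9224 \cdot 10^{-5} + 5.7446 i$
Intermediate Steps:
$q{\left(j \right)} = i \sqrt{33}$ ($q{\left(j \right)} = \sqrt{-33} = i \sqrt{33}$)
$v = \frac{20207}{691463334}$ ($v = \frac{1}{33965 + \left(\frac{1}{20207} + 254\right)} = \frac{1}{33965 + \frac{5132579}{20207}} = \frac{1}{\frac{691463334}{20207}} = \frac{20207}{691463334} \approx 2.9224 \cdot 10^{-5}$)
$q{\left(17 - 1 \right)} + v = i \sqrt{33} + \frac{20207}{691463334} = \frac{20207}{691463334} + i \sqrt{33}$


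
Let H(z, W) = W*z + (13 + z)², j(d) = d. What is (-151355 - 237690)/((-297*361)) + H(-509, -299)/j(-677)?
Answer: -42431176454/72585909 ≈ -584.56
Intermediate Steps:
H(z, W) = (13 + z)² + W*z
(-151355 - 237690)/((-297*361)) + H(-509, -299)/j(-677) = (-151355 - 237690)/((-297*361)) + ((13 - 509)² - 299*(-509))/(-677) = -389045/(-107217) + ((-496)² + 152191)*(-1/677) = -389045*(-1/107217) + (246016 + 152191)*(-1/677) = 389045/107217 + 398207*(-1/677) = 389045/107217 - 398207/677 = -42431176454/72585909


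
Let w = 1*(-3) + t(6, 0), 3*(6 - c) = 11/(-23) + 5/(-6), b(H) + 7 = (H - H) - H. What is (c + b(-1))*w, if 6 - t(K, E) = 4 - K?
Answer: 905/414 ≈ 2.1860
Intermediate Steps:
t(K, E) = 2 + K (t(K, E) = 6 - (4 - K) = 6 + (-4 + K) = 2 + K)
b(H) = -7 - H (b(H) = -7 + ((H - H) - H) = -7 + (0 - H) = -7 - H)
c = 2665/414 (c = 6 - (11/(-23) + 5/(-6))/3 = 6 - (11*(-1/23) + 5*(-⅙))/3 = 6 - (-11/23 - ⅚)/3 = 6 - ⅓*(-181/138) = 6 + 181/414 = 2665/414 ≈ 6.4372)
w = 5 (w = 1*(-3) + (2 + 6) = -3 + 8 = 5)
(c + b(-1))*w = (2665/414 + (-7 - 1*(-1)))*5 = (2665/414 + (-7 + 1))*5 = (2665/414 - 6)*5 = (181/414)*5 = 905/414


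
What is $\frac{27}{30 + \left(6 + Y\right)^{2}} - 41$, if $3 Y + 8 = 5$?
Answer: $- \frac{2228}{55} \approx -40.509$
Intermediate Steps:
$Y = -1$ ($Y = - \frac{8}{3} + \frac{1}{3} \cdot 5 = - \frac{8}{3} + \frac{5}{3} = -1$)
$\frac{27}{30 + \left(6 + Y\right)^{2}} - 41 = \frac{27}{30 + \left(6 - 1\right)^{2}} - 41 = \frac{27}{30 + 5^{2}} - 41 = \frac{27}{30 + 25} - 41 = \frac{27}{55} - 41 = - \frac{2228}{55}$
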